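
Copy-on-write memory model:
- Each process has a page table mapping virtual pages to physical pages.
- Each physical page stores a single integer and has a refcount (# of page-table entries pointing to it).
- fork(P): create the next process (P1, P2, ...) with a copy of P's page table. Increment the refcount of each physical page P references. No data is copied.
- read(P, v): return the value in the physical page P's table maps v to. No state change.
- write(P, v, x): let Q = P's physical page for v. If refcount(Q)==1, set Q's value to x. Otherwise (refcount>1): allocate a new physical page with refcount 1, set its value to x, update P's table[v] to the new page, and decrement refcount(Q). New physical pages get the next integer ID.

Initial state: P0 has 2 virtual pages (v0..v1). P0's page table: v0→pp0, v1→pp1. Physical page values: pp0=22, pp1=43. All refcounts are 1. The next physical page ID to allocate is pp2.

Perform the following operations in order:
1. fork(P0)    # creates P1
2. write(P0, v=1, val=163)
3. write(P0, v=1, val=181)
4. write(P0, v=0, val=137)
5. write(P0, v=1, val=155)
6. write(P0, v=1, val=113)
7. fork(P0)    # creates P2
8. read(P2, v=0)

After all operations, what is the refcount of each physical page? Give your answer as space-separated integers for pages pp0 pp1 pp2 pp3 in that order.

Answer: 1 1 2 2

Derivation:
Op 1: fork(P0) -> P1. 2 ppages; refcounts: pp0:2 pp1:2
Op 2: write(P0, v1, 163). refcount(pp1)=2>1 -> COPY to pp2. 3 ppages; refcounts: pp0:2 pp1:1 pp2:1
Op 3: write(P0, v1, 181). refcount(pp2)=1 -> write in place. 3 ppages; refcounts: pp0:2 pp1:1 pp2:1
Op 4: write(P0, v0, 137). refcount(pp0)=2>1 -> COPY to pp3. 4 ppages; refcounts: pp0:1 pp1:1 pp2:1 pp3:1
Op 5: write(P0, v1, 155). refcount(pp2)=1 -> write in place. 4 ppages; refcounts: pp0:1 pp1:1 pp2:1 pp3:1
Op 6: write(P0, v1, 113). refcount(pp2)=1 -> write in place. 4 ppages; refcounts: pp0:1 pp1:1 pp2:1 pp3:1
Op 7: fork(P0) -> P2. 4 ppages; refcounts: pp0:1 pp1:1 pp2:2 pp3:2
Op 8: read(P2, v0) -> 137. No state change.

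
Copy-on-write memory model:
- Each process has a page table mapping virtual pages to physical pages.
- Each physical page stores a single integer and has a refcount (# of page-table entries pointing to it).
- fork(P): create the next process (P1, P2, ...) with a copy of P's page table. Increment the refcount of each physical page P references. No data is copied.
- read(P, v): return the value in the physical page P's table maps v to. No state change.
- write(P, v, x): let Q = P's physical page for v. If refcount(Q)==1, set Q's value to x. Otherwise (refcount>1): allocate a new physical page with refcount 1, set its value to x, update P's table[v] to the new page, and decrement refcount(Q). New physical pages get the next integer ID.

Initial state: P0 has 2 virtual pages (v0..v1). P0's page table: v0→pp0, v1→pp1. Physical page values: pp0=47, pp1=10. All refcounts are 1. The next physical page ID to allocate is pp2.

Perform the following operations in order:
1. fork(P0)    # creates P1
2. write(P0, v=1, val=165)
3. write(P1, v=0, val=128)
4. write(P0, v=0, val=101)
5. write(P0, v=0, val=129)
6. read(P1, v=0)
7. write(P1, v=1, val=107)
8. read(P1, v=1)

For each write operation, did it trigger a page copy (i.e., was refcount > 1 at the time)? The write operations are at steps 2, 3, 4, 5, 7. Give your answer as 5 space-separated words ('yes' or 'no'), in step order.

Op 1: fork(P0) -> P1. 2 ppages; refcounts: pp0:2 pp1:2
Op 2: write(P0, v1, 165). refcount(pp1)=2>1 -> COPY to pp2. 3 ppages; refcounts: pp0:2 pp1:1 pp2:1
Op 3: write(P1, v0, 128). refcount(pp0)=2>1 -> COPY to pp3. 4 ppages; refcounts: pp0:1 pp1:1 pp2:1 pp3:1
Op 4: write(P0, v0, 101). refcount(pp0)=1 -> write in place. 4 ppages; refcounts: pp0:1 pp1:1 pp2:1 pp3:1
Op 5: write(P0, v0, 129). refcount(pp0)=1 -> write in place. 4 ppages; refcounts: pp0:1 pp1:1 pp2:1 pp3:1
Op 6: read(P1, v0) -> 128. No state change.
Op 7: write(P1, v1, 107). refcount(pp1)=1 -> write in place. 4 ppages; refcounts: pp0:1 pp1:1 pp2:1 pp3:1
Op 8: read(P1, v1) -> 107. No state change.

yes yes no no no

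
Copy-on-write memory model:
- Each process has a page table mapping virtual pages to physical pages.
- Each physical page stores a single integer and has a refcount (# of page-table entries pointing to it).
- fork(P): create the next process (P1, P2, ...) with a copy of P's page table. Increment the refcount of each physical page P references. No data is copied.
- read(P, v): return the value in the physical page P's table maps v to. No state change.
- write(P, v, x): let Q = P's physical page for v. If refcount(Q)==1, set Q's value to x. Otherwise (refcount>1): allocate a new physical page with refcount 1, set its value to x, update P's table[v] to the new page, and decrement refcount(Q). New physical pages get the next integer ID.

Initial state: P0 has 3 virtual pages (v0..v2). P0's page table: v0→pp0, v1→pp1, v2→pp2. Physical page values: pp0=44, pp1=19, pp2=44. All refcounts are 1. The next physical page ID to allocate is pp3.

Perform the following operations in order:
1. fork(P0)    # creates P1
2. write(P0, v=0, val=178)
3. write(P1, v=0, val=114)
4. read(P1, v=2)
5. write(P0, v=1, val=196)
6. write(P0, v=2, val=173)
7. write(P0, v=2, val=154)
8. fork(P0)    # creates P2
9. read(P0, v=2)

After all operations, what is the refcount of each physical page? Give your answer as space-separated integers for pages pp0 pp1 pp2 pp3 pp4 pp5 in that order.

Op 1: fork(P0) -> P1. 3 ppages; refcounts: pp0:2 pp1:2 pp2:2
Op 2: write(P0, v0, 178). refcount(pp0)=2>1 -> COPY to pp3. 4 ppages; refcounts: pp0:1 pp1:2 pp2:2 pp3:1
Op 3: write(P1, v0, 114). refcount(pp0)=1 -> write in place. 4 ppages; refcounts: pp0:1 pp1:2 pp2:2 pp3:1
Op 4: read(P1, v2) -> 44. No state change.
Op 5: write(P0, v1, 196). refcount(pp1)=2>1 -> COPY to pp4. 5 ppages; refcounts: pp0:1 pp1:1 pp2:2 pp3:1 pp4:1
Op 6: write(P0, v2, 173). refcount(pp2)=2>1 -> COPY to pp5. 6 ppages; refcounts: pp0:1 pp1:1 pp2:1 pp3:1 pp4:1 pp5:1
Op 7: write(P0, v2, 154). refcount(pp5)=1 -> write in place. 6 ppages; refcounts: pp0:1 pp1:1 pp2:1 pp3:1 pp4:1 pp5:1
Op 8: fork(P0) -> P2. 6 ppages; refcounts: pp0:1 pp1:1 pp2:1 pp3:2 pp4:2 pp5:2
Op 9: read(P0, v2) -> 154. No state change.

Answer: 1 1 1 2 2 2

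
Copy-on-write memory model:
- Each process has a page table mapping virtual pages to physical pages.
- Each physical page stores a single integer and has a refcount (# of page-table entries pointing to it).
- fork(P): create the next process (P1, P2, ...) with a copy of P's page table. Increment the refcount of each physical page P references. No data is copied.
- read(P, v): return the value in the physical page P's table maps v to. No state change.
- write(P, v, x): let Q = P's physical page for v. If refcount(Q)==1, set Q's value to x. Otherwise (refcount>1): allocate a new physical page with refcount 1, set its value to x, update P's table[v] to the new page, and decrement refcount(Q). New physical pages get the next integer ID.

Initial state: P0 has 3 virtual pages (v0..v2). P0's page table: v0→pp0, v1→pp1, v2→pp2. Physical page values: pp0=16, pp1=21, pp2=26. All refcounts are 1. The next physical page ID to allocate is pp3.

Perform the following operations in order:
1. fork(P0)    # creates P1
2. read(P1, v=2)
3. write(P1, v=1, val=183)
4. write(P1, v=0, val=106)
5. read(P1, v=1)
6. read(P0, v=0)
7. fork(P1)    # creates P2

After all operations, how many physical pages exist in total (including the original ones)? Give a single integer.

Answer: 5

Derivation:
Op 1: fork(P0) -> P1. 3 ppages; refcounts: pp0:2 pp1:2 pp2:2
Op 2: read(P1, v2) -> 26. No state change.
Op 3: write(P1, v1, 183). refcount(pp1)=2>1 -> COPY to pp3. 4 ppages; refcounts: pp0:2 pp1:1 pp2:2 pp3:1
Op 4: write(P1, v0, 106). refcount(pp0)=2>1 -> COPY to pp4. 5 ppages; refcounts: pp0:1 pp1:1 pp2:2 pp3:1 pp4:1
Op 5: read(P1, v1) -> 183. No state change.
Op 6: read(P0, v0) -> 16. No state change.
Op 7: fork(P1) -> P2. 5 ppages; refcounts: pp0:1 pp1:1 pp2:3 pp3:2 pp4:2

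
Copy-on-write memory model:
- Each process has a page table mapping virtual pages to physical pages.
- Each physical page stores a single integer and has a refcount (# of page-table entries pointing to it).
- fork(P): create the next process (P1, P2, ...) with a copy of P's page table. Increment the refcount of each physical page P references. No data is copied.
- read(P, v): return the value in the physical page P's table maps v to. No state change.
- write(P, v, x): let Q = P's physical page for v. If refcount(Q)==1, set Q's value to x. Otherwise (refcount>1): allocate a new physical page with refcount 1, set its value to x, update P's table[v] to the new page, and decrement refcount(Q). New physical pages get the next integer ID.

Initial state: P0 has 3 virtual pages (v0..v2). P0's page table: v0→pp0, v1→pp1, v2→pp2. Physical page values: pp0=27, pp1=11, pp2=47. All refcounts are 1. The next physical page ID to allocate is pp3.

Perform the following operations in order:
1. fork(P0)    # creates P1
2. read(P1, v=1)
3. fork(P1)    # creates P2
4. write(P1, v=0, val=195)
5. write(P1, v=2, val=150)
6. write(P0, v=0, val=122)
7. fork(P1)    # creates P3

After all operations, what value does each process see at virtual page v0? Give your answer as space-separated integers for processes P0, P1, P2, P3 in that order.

Answer: 122 195 27 195

Derivation:
Op 1: fork(P0) -> P1. 3 ppages; refcounts: pp0:2 pp1:2 pp2:2
Op 2: read(P1, v1) -> 11. No state change.
Op 3: fork(P1) -> P2. 3 ppages; refcounts: pp0:3 pp1:3 pp2:3
Op 4: write(P1, v0, 195). refcount(pp0)=3>1 -> COPY to pp3. 4 ppages; refcounts: pp0:2 pp1:3 pp2:3 pp3:1
Op 5: write(P1, v2, 150). refcount(pp2)=3>1 -> COPY to pp4. 5 ppages; refcounts: pp0:2 pp1:3 pp2:2 pp3:1 pp4:1
Op 6: write(P0, v0, 122). refcount(pp0)=2>1 -> COPY to pp5. 6 ppages; refcounts: pp0:1 pp1:3 pp2:2 pp3:1 pp4:1 pp5:1
Op 7: fork(P1) -> P3. 6 ppages; refcounts: pp0:1 pp1:4 pp2:2 pp3:2 pp4:2 pp5:1
P0: v0 -> pp5 = 122
P1: v0 -> pp3 = 195
P2: v0 -> pp0 = 27
P3: v0 -> pp3 = 195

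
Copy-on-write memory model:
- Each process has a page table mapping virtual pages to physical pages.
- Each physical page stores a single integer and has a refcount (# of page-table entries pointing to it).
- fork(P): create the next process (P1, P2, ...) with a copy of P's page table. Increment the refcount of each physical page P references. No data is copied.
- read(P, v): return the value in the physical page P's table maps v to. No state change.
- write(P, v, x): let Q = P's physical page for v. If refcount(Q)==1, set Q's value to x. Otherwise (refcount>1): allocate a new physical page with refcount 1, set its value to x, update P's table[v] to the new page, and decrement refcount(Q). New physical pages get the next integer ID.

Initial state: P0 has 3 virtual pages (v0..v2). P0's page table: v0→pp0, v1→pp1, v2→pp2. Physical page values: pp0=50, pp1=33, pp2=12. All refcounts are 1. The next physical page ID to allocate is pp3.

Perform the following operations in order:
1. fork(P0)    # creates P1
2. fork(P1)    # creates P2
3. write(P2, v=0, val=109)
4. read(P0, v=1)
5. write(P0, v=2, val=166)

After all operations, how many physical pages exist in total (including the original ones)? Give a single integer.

Answer: 5

Derivation:
Op 1: fork(P0) -> P1. 3 ppages; refcounts: pp0:2 pp1:2 pp2:2
Op 2: fork(P1) -> P2. 3 ppages; refcounts: pp0:3 pp1:3 pp2:3
Op 3: write(P2, v0, 109). refcount(pp0)=3>1 -> COPY to pp3. 4 ppages; refcounts: pp0:2 pp1:3 pp2:3 pp3:1
Op 4: read(P0, v1) -> 33. No state change.
Op 5: write(P0, v2, 166). refcount(pp2)=3>1 -> COPY to pp4. 5 ppages; refcounts: pp0:2 pp1:3 pp2:2 pp3:1 pp4:1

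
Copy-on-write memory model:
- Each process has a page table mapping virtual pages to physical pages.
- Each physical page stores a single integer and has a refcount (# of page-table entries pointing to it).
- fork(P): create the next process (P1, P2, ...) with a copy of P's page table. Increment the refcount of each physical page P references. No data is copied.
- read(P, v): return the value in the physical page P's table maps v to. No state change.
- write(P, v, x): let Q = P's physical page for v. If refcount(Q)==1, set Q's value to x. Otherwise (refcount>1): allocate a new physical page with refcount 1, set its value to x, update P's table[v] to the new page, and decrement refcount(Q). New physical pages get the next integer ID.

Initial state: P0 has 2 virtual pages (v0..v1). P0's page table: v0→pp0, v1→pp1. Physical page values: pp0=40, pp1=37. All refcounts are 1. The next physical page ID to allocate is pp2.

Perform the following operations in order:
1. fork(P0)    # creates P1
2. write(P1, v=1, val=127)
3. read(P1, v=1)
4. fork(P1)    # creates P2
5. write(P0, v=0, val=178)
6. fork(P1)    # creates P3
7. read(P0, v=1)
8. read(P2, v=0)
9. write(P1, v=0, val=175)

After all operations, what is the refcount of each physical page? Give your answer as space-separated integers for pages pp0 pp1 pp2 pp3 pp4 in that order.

Answer: 2 1 3 1 1

Derivation:
Op 1: fork(P0) -> P1. 2 ppages; refcounts: pp0:2 pp1:2
Op 2: write(P1, v1, 127). refcount(pp1)=2>1 -> COPY to pp2. 3 ppages; refcounts: pp0:2 pp1:1 pp2:1
Op 3: read(P1, v1) -> 127. No state change.
Op 4: fork(P1) -> P2. 3 ppages; refcounts: pp0:3 pp1:1 pp2:2
Op 5: write(P0, v0, 178). refcount(pp0)=3>1 -> COPY to pp3. 4 ppages; refcounts: pp0:2 pp1:1 pp2:2 pp3:1
Op 6: fork(P1) -> P3. 4 ppages; refcounts: pp0:3 pp1:1 pp2:3 pp3:1
Op 7: read(P0, v1) -> 37. No state change.
Op 8: read(P2, v0) -> 40. No state change.
Op 9: write(P1, v0, 175). refcount(pp0)=3>1 -> COPY to pp4. 5 ppages; refcounts: pp0:2 pp1:1 pp2:3 pp3:1 pp4:1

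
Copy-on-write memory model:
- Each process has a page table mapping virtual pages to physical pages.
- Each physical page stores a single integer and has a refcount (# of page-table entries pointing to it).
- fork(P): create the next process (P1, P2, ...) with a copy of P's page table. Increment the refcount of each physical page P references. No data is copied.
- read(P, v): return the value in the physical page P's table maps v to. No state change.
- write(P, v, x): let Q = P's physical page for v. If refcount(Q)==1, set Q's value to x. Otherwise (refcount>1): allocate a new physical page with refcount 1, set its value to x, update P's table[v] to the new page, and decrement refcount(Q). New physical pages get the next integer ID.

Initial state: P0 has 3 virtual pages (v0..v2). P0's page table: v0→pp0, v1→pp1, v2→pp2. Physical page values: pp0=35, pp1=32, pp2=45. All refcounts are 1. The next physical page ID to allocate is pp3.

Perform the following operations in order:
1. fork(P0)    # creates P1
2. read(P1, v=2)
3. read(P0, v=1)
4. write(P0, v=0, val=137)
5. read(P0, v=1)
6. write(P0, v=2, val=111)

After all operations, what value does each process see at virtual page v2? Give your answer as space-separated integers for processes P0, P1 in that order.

Op 1: fork(P0) -> P1. 3 ppages; refcounts: pp0:2 pp1:2 pp2:2
Op 2: read(P1, v2) -> 45. No state change.
Op 3: read(P0, v1) -> 32. No state change.
Op 4: write(P0, v0, 137). refcount(pp0)=2>1 -> COPY to pp3. 4 ppages; refcounts: pp0:1 pp1:2 pp2:2 pp3:1
Op 5: read(P0, v1) -> 32. No state change.
Op 6: write(P0, v2, 111). refcount(pp2)=2>1 -> COPY to pp4. 5 ppages; refcounts: pp0:1 pp1:2 pp2:1 pp3:1 pp4:1
P0: v2 -> pp4 = 111
P1: v2 -> pp2 = 45

Answer: 111 45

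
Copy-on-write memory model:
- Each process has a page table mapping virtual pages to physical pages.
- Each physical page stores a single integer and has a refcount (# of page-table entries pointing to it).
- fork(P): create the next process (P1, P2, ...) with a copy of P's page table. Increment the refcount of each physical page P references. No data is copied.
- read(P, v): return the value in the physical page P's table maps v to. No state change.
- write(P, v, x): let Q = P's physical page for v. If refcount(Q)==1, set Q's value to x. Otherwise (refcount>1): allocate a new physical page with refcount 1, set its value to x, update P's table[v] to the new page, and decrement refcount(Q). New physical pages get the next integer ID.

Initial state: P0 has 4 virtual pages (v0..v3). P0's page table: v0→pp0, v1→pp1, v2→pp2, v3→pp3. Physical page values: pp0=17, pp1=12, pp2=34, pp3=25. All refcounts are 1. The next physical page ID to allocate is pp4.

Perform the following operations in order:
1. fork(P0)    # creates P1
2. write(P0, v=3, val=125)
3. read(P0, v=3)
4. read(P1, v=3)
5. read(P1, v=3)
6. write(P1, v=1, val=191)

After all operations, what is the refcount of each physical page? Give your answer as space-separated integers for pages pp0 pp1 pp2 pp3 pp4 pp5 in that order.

Op 1: fork(P0) -> P1. 4 ppages; refcounts: pp0:2 pp1:2 pp2:2 pp3:2
Op 2: write(P0, v3, 125). refcount(pp3)=2>1 -> COPY to pp4. 5 ppages; refcounts: pp0:2 pp1:2 pp2:2 pp3:1 pp4:1
Op 3: read(P0, v3) -> 125. No state change.
Op 4: read(P1, v3) -> 25. No state change.
Op 5: read(P1, v3) -> 25. No state change.
Op 6: write(P1, v1, 191). refcount(pp1)=2>1 -> COPY to pp5. 6 ppages; refcounts: pp0:2 pp1:1 pp2:2 pp3:1 pp4:1 pp5:1

Answer: 2 1 2 1 1 1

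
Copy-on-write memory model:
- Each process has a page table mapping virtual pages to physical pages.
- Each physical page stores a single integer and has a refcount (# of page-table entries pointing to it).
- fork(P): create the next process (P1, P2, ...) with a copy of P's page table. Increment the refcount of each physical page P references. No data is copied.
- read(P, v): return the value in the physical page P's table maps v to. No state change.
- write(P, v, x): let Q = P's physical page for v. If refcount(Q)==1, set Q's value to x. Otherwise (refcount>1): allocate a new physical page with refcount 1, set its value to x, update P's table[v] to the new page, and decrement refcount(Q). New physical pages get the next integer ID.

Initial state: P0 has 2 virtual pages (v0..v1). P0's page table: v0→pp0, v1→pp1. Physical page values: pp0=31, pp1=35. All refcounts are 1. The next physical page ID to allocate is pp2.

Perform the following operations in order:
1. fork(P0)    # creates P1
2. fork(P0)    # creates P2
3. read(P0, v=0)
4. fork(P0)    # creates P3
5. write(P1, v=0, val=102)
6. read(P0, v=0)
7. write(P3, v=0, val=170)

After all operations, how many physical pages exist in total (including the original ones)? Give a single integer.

Op 1: fork(P0) -> P1. 2 ppages; refcounts: pp0:2 pp1:2
Op 2: fork(P0) -> P2. 2 ppages; refcounts: pp0:3 pp1:3
Op 3: read(P0, v0) -> 31. No state change.
Op 4: fork(P0) -> P3. 2 ppages; refcounts: pp0:4 pp1:4
Op 5: write(P1, v0, 102). refcount(pp0)=4>1 -> COPY to pp2. 3 ppages; refcounts: pp0:3 pp1:4 pp2:1
Op 6: read(P0, v0) -> 31. No state change.
Op 7: write(P3, v0, 170). refcount(pp0)=3>1 -> COPY to pp3. 4 ppages; refcounts: pp0:2 pp1:4 pp2:1 pp3:1

Answer: 4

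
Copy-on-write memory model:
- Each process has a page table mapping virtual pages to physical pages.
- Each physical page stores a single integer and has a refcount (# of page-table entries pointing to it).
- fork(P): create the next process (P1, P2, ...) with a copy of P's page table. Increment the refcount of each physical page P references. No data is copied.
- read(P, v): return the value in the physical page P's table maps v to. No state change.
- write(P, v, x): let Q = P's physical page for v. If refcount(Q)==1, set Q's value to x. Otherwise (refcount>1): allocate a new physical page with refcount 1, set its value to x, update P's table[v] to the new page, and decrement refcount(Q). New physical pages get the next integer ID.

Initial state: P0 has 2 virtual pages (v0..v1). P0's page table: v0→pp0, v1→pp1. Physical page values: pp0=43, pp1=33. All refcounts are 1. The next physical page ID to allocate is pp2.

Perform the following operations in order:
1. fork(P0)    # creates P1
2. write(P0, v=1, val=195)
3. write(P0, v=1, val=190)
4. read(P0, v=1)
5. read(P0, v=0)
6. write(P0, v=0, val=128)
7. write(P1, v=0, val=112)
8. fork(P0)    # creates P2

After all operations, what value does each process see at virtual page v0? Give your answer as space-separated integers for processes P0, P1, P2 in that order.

Op 1: fork(P0) -> P1. 2 ppages; refcounts: pp0:2 pp1:2
Op 2: write(P0, v1, 195). refcount(pp1)=2>1 -> COPY to pp2. 3 ppages; refcounts: pp0:2 pp1:1 pp2:1
Op 3: write(P0, v1, 190). refcount(pp2)=1 -> write in place. 3 ppages; refcounts: pp0:2 pp1:1 pp2:1
Op 4: read(P0, v1) -> 190. No state change.
Op 5: read(P0, v0) -> 43. No state change.
Op 6: write(P0, v0, 128). refcount(pp0)=2>1 -> COPY to pp3. 4 ppages; refcounts: pp0:1 pp1:1 pp2:1 pp3:1
Op 7: write(P1, v0, 112). refcount(pp0)=1 -> write in place. 4 ppages; refcounts: pp0:1 pp1:1 pp2:1 pp3:1
Op 8: fork(P0) -> P2. 4 ppages; refcounts: pp0:1 pp1:1 pp2:2 pp3:2
P0: v0 -> pp3 = 128
P1: v0 -> pp0 = 112
P2: v0 -> pp3 = 128

Answer: 128 112 128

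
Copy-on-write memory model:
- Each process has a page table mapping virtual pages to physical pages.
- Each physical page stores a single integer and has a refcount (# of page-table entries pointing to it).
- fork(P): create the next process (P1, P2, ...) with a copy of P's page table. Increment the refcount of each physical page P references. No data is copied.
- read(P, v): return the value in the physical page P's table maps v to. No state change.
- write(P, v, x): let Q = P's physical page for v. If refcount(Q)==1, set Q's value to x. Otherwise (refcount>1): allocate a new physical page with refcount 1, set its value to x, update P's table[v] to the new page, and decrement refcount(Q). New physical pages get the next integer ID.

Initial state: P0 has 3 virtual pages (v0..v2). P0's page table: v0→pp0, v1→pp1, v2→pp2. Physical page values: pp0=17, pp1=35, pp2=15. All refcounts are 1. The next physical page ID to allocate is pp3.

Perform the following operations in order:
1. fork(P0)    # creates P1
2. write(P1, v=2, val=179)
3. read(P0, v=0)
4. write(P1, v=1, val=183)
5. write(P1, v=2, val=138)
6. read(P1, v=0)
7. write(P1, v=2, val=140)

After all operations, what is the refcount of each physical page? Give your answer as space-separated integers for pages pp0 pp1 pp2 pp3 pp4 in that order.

Answer: 2 1 1 1 1

Derivation:
Op 1: fork(P0) -> P1. 3 ppages; refcounts: pp0:2 pp1:2 pp2:2
Op 2: write(P1, v2, 179). refcount(pp2)=2>1 -> COPY to pp3. 4 ppages; refcounts: pp0:2 pp1:2 pp2:1 pp3:1
Op 3: read(P0, v0) -> 17. No state change.
Op 4: write(P1, v1, 183). refcount(pp1)=2>1 -> COPY to pp4. 5 ppages; refcounts: pp0:2 pp1:1 pp2:1 pp3:1 pp4:1
Op 5: write(P1, v2, 138). refcount(pp3)=1 -> write in place. 5 ppages; refcounts: pp0:2 pp1:1 pp2:1 pp3:1 pp4:1
Op 6: read(P1, v0) -> 17. No state change.
Op 7: write(P1, v2, 140). refcount(pp3)=1 -> write in place. 5 ppages; refcounts: pp0:2 pp1:1 pp2:1 pp3:1 pp4:1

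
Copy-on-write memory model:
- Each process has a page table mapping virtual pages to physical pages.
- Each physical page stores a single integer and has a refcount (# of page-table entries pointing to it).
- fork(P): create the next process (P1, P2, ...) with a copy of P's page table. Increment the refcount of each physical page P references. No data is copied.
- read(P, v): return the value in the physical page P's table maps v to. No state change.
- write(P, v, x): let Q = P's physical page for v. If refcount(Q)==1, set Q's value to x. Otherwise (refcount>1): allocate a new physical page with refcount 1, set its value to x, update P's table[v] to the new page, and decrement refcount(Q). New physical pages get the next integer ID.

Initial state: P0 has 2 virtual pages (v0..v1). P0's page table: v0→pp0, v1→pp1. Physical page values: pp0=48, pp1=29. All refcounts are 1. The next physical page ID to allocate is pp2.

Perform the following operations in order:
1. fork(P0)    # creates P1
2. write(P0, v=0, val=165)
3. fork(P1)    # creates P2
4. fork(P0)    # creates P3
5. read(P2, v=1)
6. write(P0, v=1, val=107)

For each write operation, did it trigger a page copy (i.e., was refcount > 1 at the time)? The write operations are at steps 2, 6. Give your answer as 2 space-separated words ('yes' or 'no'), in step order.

Op 1: fork(P0) -> P1. 2 ppages; refcounts: pp0:2 pp1:2
Op 2: write(P0, v0, 165). refcount(pp0)=2>1 -> COPY to pp2. 3 ppages; refcounts: pp0:1 pp1:2 pp2:1
Op 3: fork(P1) -> P2. 3 ppages; refcounts: pp0:2 pp1:3 pp2:1
Op 4: fork(P0) -> P3. 3 ppages; refcounts: pp0:2 pp1:4 pp2:2
Op 5: read(P2, v1) -> 29. No state change.
Op 6: write(P0, v1, 107). refcount(pp1)=4>1 -> COPY to pp3. 4 ppages; refcounts: pp0:2 pp1:3 pp2:2 pp3:1

yes yes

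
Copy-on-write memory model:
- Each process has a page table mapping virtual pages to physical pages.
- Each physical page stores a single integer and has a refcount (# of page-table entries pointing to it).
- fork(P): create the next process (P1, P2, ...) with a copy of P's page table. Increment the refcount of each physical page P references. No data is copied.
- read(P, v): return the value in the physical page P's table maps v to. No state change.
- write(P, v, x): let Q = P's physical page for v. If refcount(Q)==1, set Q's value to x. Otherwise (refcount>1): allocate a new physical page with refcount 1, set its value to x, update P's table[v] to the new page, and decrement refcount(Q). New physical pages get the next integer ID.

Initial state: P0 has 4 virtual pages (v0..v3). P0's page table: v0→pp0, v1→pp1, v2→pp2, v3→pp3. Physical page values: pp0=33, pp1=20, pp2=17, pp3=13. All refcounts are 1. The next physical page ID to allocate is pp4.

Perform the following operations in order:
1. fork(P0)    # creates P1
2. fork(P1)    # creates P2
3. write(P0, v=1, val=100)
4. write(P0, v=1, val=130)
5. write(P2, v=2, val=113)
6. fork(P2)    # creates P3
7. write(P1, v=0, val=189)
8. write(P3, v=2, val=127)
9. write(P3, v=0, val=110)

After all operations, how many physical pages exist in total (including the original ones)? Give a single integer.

Answer: 9

Derivation:
Op 1: fork(P0) -> P1. 4 ppages; refcounts: pp0:2 pp1:2 pp2:2 pp3:2
Op 2: fork(P1) -> P2. 4 ppages; refcounts: pp0:3 pp1:3 pp2:3 pp3:3
Op 3: write(P0, v1, 100). refcount(pp1)=3>1 -> COPY to pp4. 5 ppages; refcounts: pp0:3 pp1:2 pp2:3 pp3:3 pp4:1
Op 4: write(P0, v1, 130). refcount(pp4)=1 -> write in place. 5 ppages; refcounts: pp0:3 pp1:2 pp2:3 pp3:3 pp4:1
Op 5: write(P2, v2, 113). refcount(pp2)=3>1 -> COPY to pp5. 6 ppages; refcounts: pp0:3 pp1:2 pp2:2 pp3:3 pp4:1 pp5:1
Op 6: fork(P2) -> P3. 6 ppages; refcounts: pp0:4 pp1:3 pp2:2 pp3:4 pp4:1 pp5:2
Op 7: write(P1, v0, 189). refcount(pp0)=4>1 -> COPY to pp6. 7 ppages; refcounts: pp0:3 pp1:3 pp2:2 pp3:4 pp4:1 pp5:2 pp6:1
Op 8: write(P3, v2, 127). refcount(pp5)=2>1 -> COPY to pp7. 8 ppages; refcounts: pp0:3 pp1:3 pp2:2 pp3:4 pp4:1 pp5:1 pp6:1 pp7:1
Op 9: write(P3, v0, 110). refcount(pp0)=3>1 -> COPY to pp8. 9 ppages; refcounts: pp0:2 pp1:3 pp2:2 pp3:4 pp4:1 pp5:1 pp6:1 pp7:1 pp8:1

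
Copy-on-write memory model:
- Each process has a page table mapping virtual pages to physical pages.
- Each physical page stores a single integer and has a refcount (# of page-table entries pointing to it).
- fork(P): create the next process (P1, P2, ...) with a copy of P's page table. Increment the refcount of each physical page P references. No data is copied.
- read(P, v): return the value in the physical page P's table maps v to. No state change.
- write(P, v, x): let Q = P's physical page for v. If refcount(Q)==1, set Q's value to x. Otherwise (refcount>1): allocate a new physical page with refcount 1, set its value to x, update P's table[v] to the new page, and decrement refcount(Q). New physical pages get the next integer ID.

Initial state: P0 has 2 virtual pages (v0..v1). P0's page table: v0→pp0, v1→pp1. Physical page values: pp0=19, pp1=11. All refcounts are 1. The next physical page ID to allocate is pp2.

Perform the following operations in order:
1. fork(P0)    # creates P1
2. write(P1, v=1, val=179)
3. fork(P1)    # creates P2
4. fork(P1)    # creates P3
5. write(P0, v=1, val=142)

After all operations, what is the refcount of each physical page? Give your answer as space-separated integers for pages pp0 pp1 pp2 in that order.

Op 1: fork(P0) -> P1. 2 ppages; refcounts: pp0:2 pp1:2
Op 2: write(P1, v1, 179). refcount(pp1)=2>1 -> COPY to pp2. 3 ppages; refcounts: pp0:2 pp1:1 pp2:1
Op 3: fork(P1) -> P2. 3 ppages; refcounts: pp0:3 pp1:1 pp2:2
Op 4: fork(P1) -> P3. 3 ppages; refcounts: pp0:4 pp1:1 pp2:3
Op 5: write(P0, v1, 142). refcount(pp1)=1 -> write in place. 3 ppages; refcounts: pp0:4 pp1:1 pp2:3

Answer: 4 1 3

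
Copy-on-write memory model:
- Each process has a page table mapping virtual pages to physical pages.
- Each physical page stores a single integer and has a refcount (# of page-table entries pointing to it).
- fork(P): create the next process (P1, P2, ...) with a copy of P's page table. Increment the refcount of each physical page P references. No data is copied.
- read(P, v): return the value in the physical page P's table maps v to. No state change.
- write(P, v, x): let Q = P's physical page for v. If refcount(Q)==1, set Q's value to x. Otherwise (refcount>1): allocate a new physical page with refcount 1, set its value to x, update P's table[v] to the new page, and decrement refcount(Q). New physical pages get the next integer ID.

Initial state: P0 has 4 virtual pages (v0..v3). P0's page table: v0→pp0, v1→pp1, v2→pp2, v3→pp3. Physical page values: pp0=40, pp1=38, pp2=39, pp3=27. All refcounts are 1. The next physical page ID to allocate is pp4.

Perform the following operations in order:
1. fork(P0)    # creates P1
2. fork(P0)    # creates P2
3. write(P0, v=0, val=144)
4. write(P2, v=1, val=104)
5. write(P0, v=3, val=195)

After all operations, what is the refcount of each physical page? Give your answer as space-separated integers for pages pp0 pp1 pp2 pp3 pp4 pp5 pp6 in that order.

Answer: 2 2 3 2 1 1 1

Derivation:
Op 1: fork(P0) -> P1. 4 ppages; refcounts: pp0:2 pp1:2 pp2:2 pp3:2
Op 2: fork(P0) -> P2. 4 ppages; refcounts: pp0:3 pp1:3 pp2:3 pp3:3
Op 3: write(P0, v0, 144). refcount(pp0)=3>1 -> COPY to pp4. 5 ppages; refcounts: pp0:2 pp1:3 pp2:3 pp3:3 pp4:1
Op 4: write(P2, v1, 104). refcount(pp1)=3>1 -> COPY to pp5. 6 ppages; refcounts: pp0:2 pp1:2 pp2:3 pp3:3 pp4:1 pp5:1
Op 5: write(P0, v3, 195). refcount(pp3)=3>1 -> COPY to pp6. 7 ppages; refcounts: pp0:2 pp1:2 pp2:3 pp3:2 pp4:1 pp5:1 pp6:1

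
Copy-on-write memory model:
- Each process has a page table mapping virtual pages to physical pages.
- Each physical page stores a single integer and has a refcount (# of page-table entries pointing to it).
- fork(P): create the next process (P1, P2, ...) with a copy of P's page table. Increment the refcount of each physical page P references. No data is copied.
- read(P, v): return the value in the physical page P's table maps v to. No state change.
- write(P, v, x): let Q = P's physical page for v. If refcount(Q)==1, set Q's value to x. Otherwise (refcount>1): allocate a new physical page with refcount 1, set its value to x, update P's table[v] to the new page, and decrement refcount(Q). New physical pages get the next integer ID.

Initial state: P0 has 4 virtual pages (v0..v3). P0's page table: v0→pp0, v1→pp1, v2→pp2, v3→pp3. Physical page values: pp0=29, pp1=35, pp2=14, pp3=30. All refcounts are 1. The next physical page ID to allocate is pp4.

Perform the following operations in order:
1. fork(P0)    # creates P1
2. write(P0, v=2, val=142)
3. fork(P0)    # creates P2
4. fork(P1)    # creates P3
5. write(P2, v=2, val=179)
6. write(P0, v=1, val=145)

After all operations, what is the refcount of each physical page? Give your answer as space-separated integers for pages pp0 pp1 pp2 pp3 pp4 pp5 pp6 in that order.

Op 1: fork(P0) -> P1. 4 ppages; refcounts: pp0:2 pp1:2 pp2:2 pp3:2
Op 2: write(P0, v2, 142). refcount(pp2)=2>1 -> COPY to pp4. 5 ppages; refcounts: pp0:2 pp1:2 pp2:1 pp3:2 pp4:1
Op 3: fork(P0) -> P2. 5 ppages; refcounts: pp0:3 pp1:3 pp2:1 pp3:3 pp4:2
Op 4: fork(P1) -> P3. 5 ppages; refcounts: pp0:4 pp1:4 pp2:2 pp3:4 pp4:2
Op 5: write(P2, v2, 179). refcount(pp4)=2>1 -> COPY to pp5. 6 ppages; refcounts: pp0:4 pp1:4 pp2:2 pp3:4 pp4:1 pp5:1
Op 6: write(P0, v1, 145). refcount(pp1)=4>1 -> COPY to pp6. 7 ppages; refcounts: pp0:4 pp1:3 pp2:2 pp3:4 pp4:1 pp5:1 pp6:1

Answer: 4 3 2 4 1 1 1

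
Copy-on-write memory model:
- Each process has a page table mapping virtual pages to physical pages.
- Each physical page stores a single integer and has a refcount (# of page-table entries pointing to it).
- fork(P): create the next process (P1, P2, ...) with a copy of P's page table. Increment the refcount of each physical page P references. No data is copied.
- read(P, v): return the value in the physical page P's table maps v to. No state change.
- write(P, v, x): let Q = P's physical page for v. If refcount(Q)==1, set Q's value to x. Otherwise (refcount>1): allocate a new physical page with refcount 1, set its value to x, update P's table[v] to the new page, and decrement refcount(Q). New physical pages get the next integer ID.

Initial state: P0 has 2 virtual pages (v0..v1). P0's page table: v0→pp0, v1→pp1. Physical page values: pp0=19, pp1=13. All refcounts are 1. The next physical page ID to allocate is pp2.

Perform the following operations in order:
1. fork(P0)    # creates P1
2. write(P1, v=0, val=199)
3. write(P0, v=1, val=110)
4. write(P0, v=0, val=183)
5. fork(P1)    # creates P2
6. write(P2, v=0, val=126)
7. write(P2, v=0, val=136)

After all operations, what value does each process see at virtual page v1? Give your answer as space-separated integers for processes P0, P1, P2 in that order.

Answer: 110 13 13

Derivation:
Op 1: fork(P0) -> P1. 2 ppages; refcounts: pp0:2 pp1:2
Op 2: write(P1, v0, 199). refcount(pp0)=2>1 -> COPY to pp2. 3 ppages; refcounts: pp0:1 pp1:2 pp2:1
Op 3: write(P0, v1, 110). refcount(pp1)=2>1 -> COPY to pp3. 4 ppages; refcounts: pp0:1 pp1:1 pp2:1 pp3:1
Op 4: write(P0, v0, 183). refcount(pp0)=1 -> write in place. 4 ppages; refcounts: pp0:1 pp1:1 pp2:1 pp3:1
Op 5: fork(P1) -> P2. 4 ppages; refcounts: pp0:1 pp1:2 pp2:2 pp3:1
Op 6: write(P2, v0, 126). refcount(pp2)=2>1 -> COPY to pp4. 5 ppages; refcounts: pp0:1 pp1:2 pp2:1 pp3:1 pp4:1
Op 7: write(P2, v0, 136). refcount(pp4)=1 -> write in place. 5 ppages; refcounts: pp0:1 pp1:2 pp2:1 pp3:1 pp4:1
P0: v1 -> pp3 = 110
P1: v1 -> pp1 = 13
P2: v1 -> pp1 = 13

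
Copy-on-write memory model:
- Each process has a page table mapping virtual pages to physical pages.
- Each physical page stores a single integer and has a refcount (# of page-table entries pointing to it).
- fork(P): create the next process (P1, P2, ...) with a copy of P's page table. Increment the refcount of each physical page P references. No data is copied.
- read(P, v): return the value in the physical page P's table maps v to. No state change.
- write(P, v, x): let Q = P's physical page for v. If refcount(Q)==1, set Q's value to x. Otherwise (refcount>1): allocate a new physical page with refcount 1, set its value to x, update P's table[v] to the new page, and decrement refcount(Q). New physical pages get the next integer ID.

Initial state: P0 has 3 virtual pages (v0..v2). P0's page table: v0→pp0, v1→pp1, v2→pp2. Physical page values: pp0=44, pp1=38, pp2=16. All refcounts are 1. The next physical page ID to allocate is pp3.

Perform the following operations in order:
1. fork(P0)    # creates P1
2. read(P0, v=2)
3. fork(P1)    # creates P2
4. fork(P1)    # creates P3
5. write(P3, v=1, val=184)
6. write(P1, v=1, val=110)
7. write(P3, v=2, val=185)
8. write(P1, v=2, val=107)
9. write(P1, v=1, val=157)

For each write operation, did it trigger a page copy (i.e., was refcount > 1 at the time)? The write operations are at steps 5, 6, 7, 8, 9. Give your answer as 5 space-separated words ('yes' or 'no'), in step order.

Op 1: fork(P0) -> P1. 3 ppages; refcounts: pp0:2 pp1:2 pp2:2
Op 2: read(P0, v2) -> 16. No state change.
Op 3: fork(P1) -> P2. 3 ppages; refcounts: pp0:3 pp1:3 pp2:3
Op 4: fork(P1) -> P3. 3 ppages; refcounts: pp0:4 pp1:4 pp2:4
Op 5: write(P3, v1, 184). refcount(pp1)=4>1 -> COPY to pp3. 4 ppages; refcounts: pp0:4 pp1:3 pp2:4 pp3:1
Op 6: write(P1, v1, 110). refcount(pp1)=3>1 -> COPY to pp4. 5 ppages; refcounts: pp0:4 pp1:2 pp2:4 pp3:1 pp4:1
Op 7: write(P3, v2, 185). refcount(pp2)=4>1 -> COPY to pp5. 6 ppages; refcounts: pp0:4 pp1:2 pp2:3 pp3:1 pp4:1 pp5:1
Op 8: write(P1, v2, 107). refcount(pp2)=3>1 -> COPY to pp6. 7 ppages; refcounts: pp0:4 pp1:2 pp2:2 pp3:1 pp4:1 pp5:1 pp6:1
Op 9: write(P1, v1, 157). refcount(pp4)=1 -> write in place. 7 ppages; refcounts: pp0:4 pp1:2 pp2:2 pp3:1 pp4:1 pp5:1 pp6:1

yes yes yes yes no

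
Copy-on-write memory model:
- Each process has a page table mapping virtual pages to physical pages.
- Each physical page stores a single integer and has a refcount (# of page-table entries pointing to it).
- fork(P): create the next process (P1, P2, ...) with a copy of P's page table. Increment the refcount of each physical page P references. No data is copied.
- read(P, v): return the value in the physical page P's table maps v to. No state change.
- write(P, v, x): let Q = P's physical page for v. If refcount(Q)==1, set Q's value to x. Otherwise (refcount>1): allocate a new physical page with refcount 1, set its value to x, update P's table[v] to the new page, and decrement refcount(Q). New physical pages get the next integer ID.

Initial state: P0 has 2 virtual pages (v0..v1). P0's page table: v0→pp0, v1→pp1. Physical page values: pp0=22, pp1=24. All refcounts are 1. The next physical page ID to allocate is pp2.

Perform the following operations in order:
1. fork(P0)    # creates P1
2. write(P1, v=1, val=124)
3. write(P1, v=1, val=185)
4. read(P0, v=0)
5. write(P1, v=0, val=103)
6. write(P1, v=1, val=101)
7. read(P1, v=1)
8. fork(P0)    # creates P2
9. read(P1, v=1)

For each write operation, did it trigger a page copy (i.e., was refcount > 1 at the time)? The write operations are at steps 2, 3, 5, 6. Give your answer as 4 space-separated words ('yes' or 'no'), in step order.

Op 1: fork(P0) -> P1. 2 ppages; refcounts: pp0:2 pp1:2
Op 2: write(P1, v1, 124). refcount(pp1)=2>1 -> COPY to pp2. 3 ppages; refcounts: pp0:2 pp1:1 pp2:1
Op 3: write(P1, v1, 185). refcount(pp2)=1 -> write in place. 3 ppages; refcounts: pp0:2 pp1:1 pp2:1
Op 4: read(P0, v0) -> 22. No state change.
Op 5: write(P1, v0, 103). refcount(pp0)=2>1 -> COPY to pp3. 4 ppages; refcounts: pp0:1 pp1:1 pp2:1 pp3:1
Op 6: write(P1, v1, 101). refcount(pp2)=1 -> write in place. 4 ppages; refcounts: pp0:1 pp1:1 pp2:1 pp3:1
Op 7: read(P1, v1) -> 101. No state change.
Op 8: fork(P0) -> P2. 4 ppages; refcounts: pp0:2 pp1:2 pp2:1 pp3:1
Op 9: read(P1, v1) -> 101. No state change.

yes no yes no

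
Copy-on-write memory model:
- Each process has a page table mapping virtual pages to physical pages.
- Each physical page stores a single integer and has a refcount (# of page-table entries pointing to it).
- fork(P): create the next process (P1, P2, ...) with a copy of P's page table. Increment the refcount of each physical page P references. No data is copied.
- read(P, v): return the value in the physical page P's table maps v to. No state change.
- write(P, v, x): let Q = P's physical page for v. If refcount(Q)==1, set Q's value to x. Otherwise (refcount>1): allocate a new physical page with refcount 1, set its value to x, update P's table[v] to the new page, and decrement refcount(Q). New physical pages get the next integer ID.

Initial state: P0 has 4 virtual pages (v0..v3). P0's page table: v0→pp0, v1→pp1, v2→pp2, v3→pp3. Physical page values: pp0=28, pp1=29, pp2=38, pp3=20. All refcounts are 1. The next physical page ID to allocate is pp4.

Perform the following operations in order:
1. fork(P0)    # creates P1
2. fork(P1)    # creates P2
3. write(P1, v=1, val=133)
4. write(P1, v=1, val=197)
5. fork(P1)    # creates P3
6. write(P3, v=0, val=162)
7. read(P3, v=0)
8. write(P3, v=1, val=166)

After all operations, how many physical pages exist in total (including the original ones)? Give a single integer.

Answer: 7

Derivation:
Op 1: fork(P0) -> P1. 4 ppages; refcounts: pp0:2 pp1:2 pp2:2 pp3:2
Op 2: fork(P1) -> P2. 4 ppages; refcounts: pp0:3 pp1:3 pp2:3 pp3:3
Op 3: write(P1, v1, 133). refcount(pp1)=3>1 -> COPY to pp4. 5 ppages; refcounts: pp0:3 pp1:2 pp2:3 pp3:3 pp4:1
Op 4: write(P1, v1, 197). refcount(pp4)=1 -> write in place. 5 ppages; refcounts: pp0:3 pp1:2 pp2:3 pp3:3 pp4:1
Op 5: fork(P1) -> P3. 5 ppages; refcounts: pp0:4 pp1:2 pp2:4 pp3:4 pp4:2
Op 6: write(P3, v0, 162). refcount(pp0)=4>1 -> COPY to pp5. 6 ppages; refcounts: pp0:3 pp1:2 pp2:4 pp3:4 pp4:2 pp5:1
Op 7: read(P3, v0) -> 162. No state change.
Op 8: write(P3, v1, 166). refcount(pp4)=2>1 -> COPY to pp6. 7 ppages; refcounts: pp0:3 pp1:2 pp2:4 pp3:4 pp4:1 pp5:1 pp6:1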